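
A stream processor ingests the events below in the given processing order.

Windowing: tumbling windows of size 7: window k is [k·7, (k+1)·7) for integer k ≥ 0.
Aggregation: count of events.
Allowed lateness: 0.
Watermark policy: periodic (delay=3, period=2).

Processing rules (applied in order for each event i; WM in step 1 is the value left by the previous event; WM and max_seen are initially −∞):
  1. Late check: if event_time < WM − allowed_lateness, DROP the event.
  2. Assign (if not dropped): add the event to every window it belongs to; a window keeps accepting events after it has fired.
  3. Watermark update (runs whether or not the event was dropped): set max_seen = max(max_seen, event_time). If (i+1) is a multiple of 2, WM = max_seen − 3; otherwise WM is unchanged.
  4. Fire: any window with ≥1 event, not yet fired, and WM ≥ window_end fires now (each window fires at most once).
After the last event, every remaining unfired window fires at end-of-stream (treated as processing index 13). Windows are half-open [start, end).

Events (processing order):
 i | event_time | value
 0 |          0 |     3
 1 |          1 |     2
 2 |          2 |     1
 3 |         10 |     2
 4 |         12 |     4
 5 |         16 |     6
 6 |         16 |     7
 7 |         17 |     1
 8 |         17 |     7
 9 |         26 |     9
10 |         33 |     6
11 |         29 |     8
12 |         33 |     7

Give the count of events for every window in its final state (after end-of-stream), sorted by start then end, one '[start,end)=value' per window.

[0,7)=3 [7,14)=2 [14,21)=4 [21,28)=1 [28,35)=3

i=0 t=0 v=3: → [0,7); WM=−∞
i=1 t=1 v=2: → [0,7); WM=-2
i=2 t=2 v=1: → [0,7); WM=-2
i=3 t=10 v=2: → [7,14); WM=7; [0,7) fires=3
i=4 t=12 v=4: → [7,14); WM=7
i=5 t=16 v=6: → [14,21); WM=13
i=6 t=16 v=7: → [14,21); WM=13
i=7 t=17 v=1: → [14,21); WM=14; [7,14) fires=2
i=8 t=17 v=7: → [14,21); WM=14
i=9 t=26 v=9: → [21,28); WM=23; [14,21) fires=4
i=10 t=33 v=6: → [28,35); WM=23
i=11 t=29 v=8: → [28,35); WM=30; [21,28) fires=1
i=12 t=33 v=7: → [28,35); WM=30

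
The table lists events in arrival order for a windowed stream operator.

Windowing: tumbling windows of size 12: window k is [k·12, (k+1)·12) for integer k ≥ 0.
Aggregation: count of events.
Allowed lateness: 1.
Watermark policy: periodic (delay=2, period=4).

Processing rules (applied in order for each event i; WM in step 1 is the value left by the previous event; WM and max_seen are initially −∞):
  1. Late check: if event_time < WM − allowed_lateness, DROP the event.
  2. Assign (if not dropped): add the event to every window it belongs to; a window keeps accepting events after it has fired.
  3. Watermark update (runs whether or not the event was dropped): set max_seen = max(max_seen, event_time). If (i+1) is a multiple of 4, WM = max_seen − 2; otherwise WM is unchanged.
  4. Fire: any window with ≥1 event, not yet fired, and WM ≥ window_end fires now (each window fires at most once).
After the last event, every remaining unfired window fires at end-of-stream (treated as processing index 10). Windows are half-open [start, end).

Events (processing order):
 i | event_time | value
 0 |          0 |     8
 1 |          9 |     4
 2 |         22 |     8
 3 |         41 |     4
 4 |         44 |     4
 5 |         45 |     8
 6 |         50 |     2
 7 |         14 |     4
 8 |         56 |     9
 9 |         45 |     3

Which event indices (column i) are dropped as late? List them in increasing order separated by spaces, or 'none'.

i=0 t=0 v=8: → [0,12); WM=−∞
i=1 t=9 v=4: → [0,12); WM=−∞
i=2 t=22 v=8: → [12,24); WM=−∞
i=3 t=41 v=4: → [36,48); WM=39; [0,12) fires=2 [12,24) fires=1
i=4 t=44 v=4: → [36,48); WM=39
i=5 t=45 v=8: → [36,48); WM=39
i=6 t=50 v=2: → [48,60); WM=39
i=7 t=14 v=4: DROP (t<39-1); WM=48; [36,48) fires=3
i=8 t=56 v=9: → [48,60); WM=48
i=9 t=45 v=3: DROP (t<48-1); WM=48

7 9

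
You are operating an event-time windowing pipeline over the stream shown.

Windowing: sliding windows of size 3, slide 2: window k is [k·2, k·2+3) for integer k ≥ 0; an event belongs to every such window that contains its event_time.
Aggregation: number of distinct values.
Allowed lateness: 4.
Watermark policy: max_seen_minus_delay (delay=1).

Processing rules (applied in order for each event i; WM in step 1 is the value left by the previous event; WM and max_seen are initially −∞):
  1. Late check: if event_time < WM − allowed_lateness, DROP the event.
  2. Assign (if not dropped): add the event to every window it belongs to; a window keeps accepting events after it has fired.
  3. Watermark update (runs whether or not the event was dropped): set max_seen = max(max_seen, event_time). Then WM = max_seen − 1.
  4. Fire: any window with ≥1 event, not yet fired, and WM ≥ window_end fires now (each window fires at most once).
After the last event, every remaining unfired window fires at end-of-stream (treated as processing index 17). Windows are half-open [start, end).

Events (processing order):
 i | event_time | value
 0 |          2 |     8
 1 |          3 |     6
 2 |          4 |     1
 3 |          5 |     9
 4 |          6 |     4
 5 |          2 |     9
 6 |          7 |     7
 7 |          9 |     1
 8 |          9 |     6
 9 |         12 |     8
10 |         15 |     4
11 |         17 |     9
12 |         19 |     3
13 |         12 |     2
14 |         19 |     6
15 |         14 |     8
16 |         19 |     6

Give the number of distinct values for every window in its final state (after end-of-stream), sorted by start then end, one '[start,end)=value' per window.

i=0 t=2 v=8: → [2,5),[0,3); WM=1
i=1 t=3 v=6: → [2,5); WM=2
i=2 t=4 v=1: → [4,7),[2,5); WM=3; [0,3) fires=1
i=3 t=5 v=9: → [4,7); WM=4
i=4 t=6 v=4: → [6,9),[4,7); WM=5; [2,5) fires=3
i=5 t=2 v=9: → [2,5),[0,3); WM=5
i=6 t=7 v=7: → [6,9); WM=6
i=7 t=9 v=1: → [8,11); WM=8; [4,7) fires=3
i=8 t=9 v=6: → [8,11); WM=8
i=9 t=12 v=8: → [12,15),[10,13); WM=11; [6,9) fires=2 [8,11) fires=2
i=10 t=15 v=4: → [14,17); WM=14; [10,13) fires=1
i=11 t=17 v=9: → [16,19); WM=16; [12,15) fires=1
i=12 t=19 v=3: → [18,21); WM=18; [14,17) fires=1
i=13 t=12 v=2: DROP (t<18-4); WM=18
i=14 t=19 v=6: → [18,21); WM=18
i=15 t=14 v=8: → [14,17),[12,15); WM=18
i=16 t=19 v=6: → [18,21); WM=18

[0,3)=2 [2,5)=4 [4,7)=3 [6,9)=2 [8,11)=2 [10,13)=1 [12,15)=1 [14,17)=2 [16,19)=1 [18,21)=2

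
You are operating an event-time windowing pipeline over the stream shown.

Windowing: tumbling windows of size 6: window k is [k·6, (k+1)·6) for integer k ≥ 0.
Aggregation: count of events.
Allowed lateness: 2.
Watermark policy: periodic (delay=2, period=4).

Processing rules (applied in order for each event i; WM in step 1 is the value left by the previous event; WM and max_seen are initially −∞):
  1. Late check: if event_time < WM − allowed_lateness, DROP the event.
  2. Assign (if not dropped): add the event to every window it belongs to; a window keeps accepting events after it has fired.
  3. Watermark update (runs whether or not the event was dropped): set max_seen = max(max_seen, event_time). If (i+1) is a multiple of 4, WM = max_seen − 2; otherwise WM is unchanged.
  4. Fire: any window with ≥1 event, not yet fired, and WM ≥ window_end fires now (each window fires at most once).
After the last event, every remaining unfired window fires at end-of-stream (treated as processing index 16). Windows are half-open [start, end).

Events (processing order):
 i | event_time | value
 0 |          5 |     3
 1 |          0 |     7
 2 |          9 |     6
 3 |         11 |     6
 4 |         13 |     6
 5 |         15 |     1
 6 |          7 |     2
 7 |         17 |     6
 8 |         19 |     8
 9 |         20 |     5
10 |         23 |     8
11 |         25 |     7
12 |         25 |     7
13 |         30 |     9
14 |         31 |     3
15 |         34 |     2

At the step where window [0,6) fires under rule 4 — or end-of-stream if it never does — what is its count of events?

2

i=0 t=5 v=3: → [0,6); WM=−∞
i=1 t=0 v=7: → [0,6); WM=−∞
i=2 t=9 v=6: → [6,12); WM=−∞
i=3 t=11 v=6: → [6,12); WM=9; [0,6) fires=2
i=4 t=13 v=6: → [12,18); WM=9
i=5 t=15 v=1: → [12,18); WM=9
i=6 t=7 v=2: → [6,12); WM=9
i=7 t=17 v=6: → [12,18); WM=15; [6,12) fires=3
i=8 t=19 v=8: → [18,24); WM=15
i=9 t=20 v=5: → [18,24); WM=15
i=10 t=23 v=8: → [18,24); WM=15
i=11 t=25 v=7: → [24,30); WM=23; [12,18) fires=3
i=12 t=25 v=7: → [24,30); WM=23
i=13 t=30 v=9: → [30,36); WM=23
i=14 t=31 v=3: → [30,36); WM=23
i=15 t=34 v=2: → [30,36); WM=32; [18,24) fires=3 [24,30) fires=2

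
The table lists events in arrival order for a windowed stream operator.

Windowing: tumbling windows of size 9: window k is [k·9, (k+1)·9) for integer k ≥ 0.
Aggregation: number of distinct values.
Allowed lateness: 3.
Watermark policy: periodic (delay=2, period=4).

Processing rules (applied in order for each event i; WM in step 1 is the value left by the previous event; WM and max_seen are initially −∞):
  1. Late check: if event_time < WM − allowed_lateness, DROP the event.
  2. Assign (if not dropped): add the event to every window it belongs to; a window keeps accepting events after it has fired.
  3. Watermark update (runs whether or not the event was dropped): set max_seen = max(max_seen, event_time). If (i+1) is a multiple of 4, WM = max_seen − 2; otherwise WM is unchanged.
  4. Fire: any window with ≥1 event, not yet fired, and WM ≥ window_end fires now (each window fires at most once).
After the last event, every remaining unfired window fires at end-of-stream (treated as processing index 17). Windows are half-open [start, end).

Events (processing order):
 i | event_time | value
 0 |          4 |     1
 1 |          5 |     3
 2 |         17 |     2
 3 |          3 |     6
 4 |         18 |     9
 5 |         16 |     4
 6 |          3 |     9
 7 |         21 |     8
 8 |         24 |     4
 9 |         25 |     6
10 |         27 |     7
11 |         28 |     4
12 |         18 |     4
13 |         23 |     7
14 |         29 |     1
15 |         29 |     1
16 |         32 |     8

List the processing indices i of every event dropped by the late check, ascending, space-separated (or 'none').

6 12

i=0 t=4 v=1: → [0,9); WM=−∞
i=1 t=5 v=3: → [0,9); WM=−∞
i=2 t=17 v=2: → [9,18); WM=−∞
i=3 t=3 v=6: → [0,9); WM=15; [0,9) fires=3
i=4 t=18 v=9: → [18,27); WM=15
i=5 t=16 v=4: → [9,18); WM=15
i=6 t=3 v=9: DROP (t<15-3); WM=15
i=7 t=21 v=8: → [18,27); WM=19; [9,18) fires=2
i=8 t=24 v=4: → [18,27); WM=19
i=9 t=25 v=6: → [18,27); WM=19
i=10 t=27 v=7: → [27,36); WM=19
i=11 t=28 v=4: → [27,36); WM=26
i=12 t=18 v=4: DROP (t<26-3); WM=26
i=13 t=23 v=7: → [18,27); WM=26
i=14 t=29 v=1: → [27,36); WM=26
i=15 t=29 v=1: → [27,36); WM=27; [18,27) fires=5
i=16 t=32 v=8: → [27,36); WM=27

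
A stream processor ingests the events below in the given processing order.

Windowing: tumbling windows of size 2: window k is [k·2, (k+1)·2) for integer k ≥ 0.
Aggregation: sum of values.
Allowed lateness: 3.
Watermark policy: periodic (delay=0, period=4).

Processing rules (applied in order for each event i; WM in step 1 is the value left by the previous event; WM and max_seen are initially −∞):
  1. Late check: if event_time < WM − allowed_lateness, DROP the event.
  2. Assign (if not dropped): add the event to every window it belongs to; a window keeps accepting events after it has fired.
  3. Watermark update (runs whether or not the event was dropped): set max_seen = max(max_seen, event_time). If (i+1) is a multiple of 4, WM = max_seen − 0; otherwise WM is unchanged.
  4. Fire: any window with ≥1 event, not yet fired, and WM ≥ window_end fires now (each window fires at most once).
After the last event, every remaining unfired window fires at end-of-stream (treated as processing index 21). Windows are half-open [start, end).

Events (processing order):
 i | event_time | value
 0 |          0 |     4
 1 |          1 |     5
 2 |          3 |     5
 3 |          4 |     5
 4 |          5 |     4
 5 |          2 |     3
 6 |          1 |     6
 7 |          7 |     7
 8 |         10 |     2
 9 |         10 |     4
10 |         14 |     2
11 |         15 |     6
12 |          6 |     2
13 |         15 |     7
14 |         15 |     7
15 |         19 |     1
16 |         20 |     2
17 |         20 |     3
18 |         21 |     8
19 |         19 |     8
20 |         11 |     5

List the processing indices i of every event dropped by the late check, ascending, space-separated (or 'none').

12 20

i=0 t=0 v=4: → [0,2); WM=−∞
i=1 t=1 v=5: → [0,2); WM=−∞
i=2 t=3 v=5: → [2,4); WM=−∞
i=3 t=4 v=5: → [4,6); WM=4; [0,2) fires=9 [2,4) fires=5
i=4 t=5 v=4: → [4,6); WM=4
i=5 t=2 v=3: → [2,4); WM=4
i=6 t=1 v=6: → [0,2); WM=4
i=7 t=7 v=7: → [6,8); WM=7; [4,6) fires=9
i=8 t=10 v=2: → [10,12); WM=7
i=9 t=10 v=4: → [10,12); WM=7
i=10 t=14 v=2: → [14,16); WM=7
i=11 t=15 v=6: → [14,16); WM=15; [6,8) fires=7 [10,12) fires=6
i=12 t=6 v=2: DROP (t<15-3); WM=15
i=13 t=15 v=7: → [14,16); WM=15
i=14 t=15 v=7: → [14,16); WM=15
i=15 t=19 v=1: → [18,20); WM=19; [14,16) fires=22
i=16 t=20 v=2: → [20,22); WM=19
i=17 t=20 v=3: → [20,22); WM=19
i=18 t=21 v=8: → [20,22); WM=19
i=19 t=19 v=8: → [18,20); WM=21; [18,20) fires=9
i=20 t=11 v=5: DROP (t<21-3); WM=21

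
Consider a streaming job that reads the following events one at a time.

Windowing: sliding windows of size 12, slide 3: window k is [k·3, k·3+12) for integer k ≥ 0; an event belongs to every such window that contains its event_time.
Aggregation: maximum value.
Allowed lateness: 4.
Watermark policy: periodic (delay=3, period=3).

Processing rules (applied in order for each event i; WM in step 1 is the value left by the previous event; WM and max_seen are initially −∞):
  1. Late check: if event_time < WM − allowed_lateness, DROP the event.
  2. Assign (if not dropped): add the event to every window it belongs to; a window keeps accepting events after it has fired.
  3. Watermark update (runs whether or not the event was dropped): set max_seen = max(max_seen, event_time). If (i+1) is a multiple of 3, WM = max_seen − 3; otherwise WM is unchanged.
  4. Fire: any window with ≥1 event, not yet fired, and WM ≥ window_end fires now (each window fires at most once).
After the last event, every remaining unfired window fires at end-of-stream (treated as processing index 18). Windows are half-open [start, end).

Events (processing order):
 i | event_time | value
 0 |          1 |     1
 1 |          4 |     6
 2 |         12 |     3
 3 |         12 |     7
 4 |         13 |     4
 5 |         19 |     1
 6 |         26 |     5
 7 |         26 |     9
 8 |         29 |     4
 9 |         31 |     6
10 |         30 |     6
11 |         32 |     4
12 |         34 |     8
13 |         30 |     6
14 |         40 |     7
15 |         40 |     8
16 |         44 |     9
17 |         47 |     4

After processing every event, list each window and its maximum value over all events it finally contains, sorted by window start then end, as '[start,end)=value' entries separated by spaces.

i=0 t=1 v=1: → [0,12); WM=−∞
i=1 t=4 v=6: → [3,15),[0,12); WM=−∞
i=2 t=12 v=3: → [12,24),[9,21),[6,18),[3,15); WM=9
i=3 t=12 v=7: → [12,24),[9,21),[6,18),[3,15); WM=9
i=4 t=13 v=4: → [12,24),[9,21),[6,18),[3,15); WM=9
i=5 t=19 v=1: → [18,30),[15,27),[12,24),[9,21); WM=16; [0,12) fires=6 [3,15) fires=7
i=6 t=26 v=5: → [24,36),[21,33),[18,30),[15,27); WM=16
i=7 t=26 v=9: → [24,36),[21,33),[18,30),[15,27); WM=16
i=8 t=29 v=4: → [27,39),[24,36),[21,33),[18,30); WM=26; [6,18) fires=7 [9,21) fires=7 [12,24) fires=7
i=9 t=31 v=6: → [30,42),[27,39),[24,36),[21,33); WM=26
i=10 t=30 v=6: → [30,42),[27,39),[24,36),[21,33); WM=26
i=11 t=32 v=4: → [30,42),[27,39),[24,36),[21,33); WM=29; [15,27) fires=9
i=12 t=34 v=8: → [33,45),[30,42),[27,39),[24,36); WM=29
i=13 t=30 v=6: → [30,42),[27,39),[24,36),[21,33); WM=29
i=14 t=40 v=7: → [39,51),[36,48),[33,45),[30,42); WM=37; [18,30) fires=9 [21,33) fires=9 [24,36) fires=9
i=15 t=40 v=8: → [39,51),[36,48),[33,45),[30,42); WM=37
i=16 t=44 v=9: → [42,54),[39,51),[36,48),[33,45); WM=37
i=17 t=47 v=4: → [45,57),[42,54),[39,51),[36,48); WM=44; [27,39) fires=8 [30,42) fires=8

[0,12)=6 [3,15)=7 [6,18)=7 [9,21)=7 [12,24)=7 [15,27)=9 [18,30)=9 [21,33)=9 [24,36)=9 [27,39)=8 [30,42)=8 [33,45)=9 [36,48)=9 [39,51)=9 [42,54)=9 [45,57)=4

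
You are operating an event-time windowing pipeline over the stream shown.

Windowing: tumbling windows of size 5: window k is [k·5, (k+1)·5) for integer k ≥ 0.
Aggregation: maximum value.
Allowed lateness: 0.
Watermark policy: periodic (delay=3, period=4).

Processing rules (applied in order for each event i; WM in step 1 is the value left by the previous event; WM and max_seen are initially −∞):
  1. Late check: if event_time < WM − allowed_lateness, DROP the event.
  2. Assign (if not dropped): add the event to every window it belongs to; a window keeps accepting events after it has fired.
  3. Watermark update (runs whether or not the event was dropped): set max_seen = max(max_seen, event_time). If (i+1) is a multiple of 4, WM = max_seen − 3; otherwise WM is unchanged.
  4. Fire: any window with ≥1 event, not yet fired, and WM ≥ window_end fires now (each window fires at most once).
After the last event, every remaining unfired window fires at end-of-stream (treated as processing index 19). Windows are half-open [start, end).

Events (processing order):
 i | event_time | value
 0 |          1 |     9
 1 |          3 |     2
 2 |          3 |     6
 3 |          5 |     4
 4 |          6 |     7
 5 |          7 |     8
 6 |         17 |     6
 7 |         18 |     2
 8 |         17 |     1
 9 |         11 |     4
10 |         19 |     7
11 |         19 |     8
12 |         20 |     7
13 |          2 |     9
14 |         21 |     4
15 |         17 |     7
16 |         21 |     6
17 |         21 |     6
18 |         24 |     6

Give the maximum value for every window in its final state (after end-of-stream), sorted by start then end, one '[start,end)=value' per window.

[0,5)=9 [5,10)=8 [15,20)=8 [20,25)=7

i=0 t=1 v=9: → [0,5); WM=−∞
i=1 t=3 v=2: → [0,5); WM=−∞
i=2 t=3 v=6: → [0,5); WM=−∞
i=3 t=5 v=4: → [5,10); WM=2
i=4 t=6 v=7: → [5,10); WM=2
i=5 t=7 v=8: → [5,10); WM=2
i=6 t=17 v=6: → [15,20); WM=2
i=7 t=18 v=2: → [15,20); WM=15; [0,5) fires=9 [5,10) fires=8
i=8 t=17 v=1: → [15,20); WM=15
i=9 t=11 v=4: DROP (t<15-0); WM=15
i=10 t=19 v=7: → [15,20); WM=15
i=11 t=19 v=8: → [15,20); WM=16
i=12 t=20 v=7: → [20,25); WM=16
i=13 t=2 v=9: DROP (t<16-0); WM=16
i=14 t=21 v=4: → [20,25); WM=16
i=15 t=17 v=7: → [15,20); WM=18
i=16 t=21 v=6: → [20,25); WM=18
i=17 t=21 v=6: → [20,25); WM=18
i=18 t=24 v=6: → [20,25); WM=18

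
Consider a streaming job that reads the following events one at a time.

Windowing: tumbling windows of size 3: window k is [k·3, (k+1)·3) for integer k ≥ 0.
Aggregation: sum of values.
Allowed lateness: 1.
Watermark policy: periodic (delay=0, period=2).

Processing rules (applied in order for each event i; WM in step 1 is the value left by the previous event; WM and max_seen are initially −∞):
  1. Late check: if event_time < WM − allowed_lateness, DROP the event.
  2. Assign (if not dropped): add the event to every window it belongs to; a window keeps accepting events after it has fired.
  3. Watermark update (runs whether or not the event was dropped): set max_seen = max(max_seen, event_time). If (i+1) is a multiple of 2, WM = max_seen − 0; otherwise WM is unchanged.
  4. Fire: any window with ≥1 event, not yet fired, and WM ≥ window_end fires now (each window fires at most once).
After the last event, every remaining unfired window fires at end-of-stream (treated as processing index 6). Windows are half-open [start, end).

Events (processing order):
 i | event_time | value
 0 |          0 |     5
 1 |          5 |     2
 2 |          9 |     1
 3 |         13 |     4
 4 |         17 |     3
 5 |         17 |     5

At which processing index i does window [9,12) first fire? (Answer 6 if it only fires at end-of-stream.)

i=0 t=0 v=5: → [0,3); WM=−∞
i=1 t=5 v=2: → [3,6); WM=5; [0,3) fires=5
i=2 t=9 v=1: → [9,12); WM=5
i=3 t=13 v=4: → [12,15); WM=13; [3,6) fires=2 [9,12) fires=1
i=4 t=17 v=3: → [15,18); WM=13
i=5 t=17 v=5: → [15,18); WM=17; [12,15) fires=4

3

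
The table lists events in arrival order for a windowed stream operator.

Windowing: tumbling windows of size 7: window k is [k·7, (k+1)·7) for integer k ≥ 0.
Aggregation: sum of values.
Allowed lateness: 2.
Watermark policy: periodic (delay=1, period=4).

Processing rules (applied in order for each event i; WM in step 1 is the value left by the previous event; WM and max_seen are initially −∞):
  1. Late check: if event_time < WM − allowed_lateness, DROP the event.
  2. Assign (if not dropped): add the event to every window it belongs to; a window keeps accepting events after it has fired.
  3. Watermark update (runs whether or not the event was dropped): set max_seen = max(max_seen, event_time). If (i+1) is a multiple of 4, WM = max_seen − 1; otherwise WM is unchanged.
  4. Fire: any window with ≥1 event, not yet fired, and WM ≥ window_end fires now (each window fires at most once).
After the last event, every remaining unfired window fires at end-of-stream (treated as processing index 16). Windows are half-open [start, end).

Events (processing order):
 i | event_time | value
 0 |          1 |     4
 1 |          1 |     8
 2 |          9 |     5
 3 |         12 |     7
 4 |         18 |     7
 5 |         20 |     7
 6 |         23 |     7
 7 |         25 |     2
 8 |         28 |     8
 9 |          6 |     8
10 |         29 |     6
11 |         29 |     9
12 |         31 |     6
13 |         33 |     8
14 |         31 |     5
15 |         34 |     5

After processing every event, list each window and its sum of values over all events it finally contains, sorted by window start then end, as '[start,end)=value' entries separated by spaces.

[0,7)=12 [7,14)=12 [14,21)=14 [21,28)=9 [28,35)=47

i=0 t=1 v=4: → [0,7); WM=−∞
i=1 t=1 v=8: → [0,7); WM=−∞
i=2 t=9 v=5: → [7,14); WM=−∞
i=3 t=12 v=7: → [7,14); WM=11; [0,7) fires=12
i=4 t=18 v=7: → [14,21); WM=11
i=5 t=20 v=7: → [14,21); WM=11
i=6 t=23 v=7: → [21,28); WM=11
i=7 t=25 v=2: → [21,28); WM=24; [7,14) fires=12 [14,21) fires=14
i=8 t=28 v=8: → [28,35); WM=24
i=9 t=6 v=8: DROP (t<24-2); WM=24
i=10 t=29 v=6: → [28,35); WM=24
i=11 t=29 v=9: → [28,35); WM=28; [21,28) fires=9
i=12 t=31 v=6: → [28,35); WM=28
i=13 t=33 v=8: → [28,35); WM=28
i=14 t=31 v=5: → [28,35); WM=28
i=15 t=34 v=5: → [28,35); WM=33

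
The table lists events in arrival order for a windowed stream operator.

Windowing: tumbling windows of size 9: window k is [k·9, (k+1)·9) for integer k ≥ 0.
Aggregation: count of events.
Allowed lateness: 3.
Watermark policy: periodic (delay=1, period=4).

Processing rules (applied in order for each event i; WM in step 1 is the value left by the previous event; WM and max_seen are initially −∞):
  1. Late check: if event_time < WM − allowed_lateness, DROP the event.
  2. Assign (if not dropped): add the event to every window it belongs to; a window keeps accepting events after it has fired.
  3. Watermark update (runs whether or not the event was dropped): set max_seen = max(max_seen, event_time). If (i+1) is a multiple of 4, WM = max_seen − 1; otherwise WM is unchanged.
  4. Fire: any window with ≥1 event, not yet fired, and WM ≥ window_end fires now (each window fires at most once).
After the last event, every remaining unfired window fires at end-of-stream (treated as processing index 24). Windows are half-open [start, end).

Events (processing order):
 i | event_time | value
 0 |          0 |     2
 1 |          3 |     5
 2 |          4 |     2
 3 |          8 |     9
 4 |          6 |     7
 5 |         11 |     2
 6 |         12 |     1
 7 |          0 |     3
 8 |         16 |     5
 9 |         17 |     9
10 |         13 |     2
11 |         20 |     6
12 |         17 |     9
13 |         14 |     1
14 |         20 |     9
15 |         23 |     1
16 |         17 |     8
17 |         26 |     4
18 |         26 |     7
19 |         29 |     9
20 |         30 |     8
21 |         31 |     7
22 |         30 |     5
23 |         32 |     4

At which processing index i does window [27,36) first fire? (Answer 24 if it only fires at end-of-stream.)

24

i=0 t=0 v=2: → [0,9); WM=−∞
i=1 t=3 v=5: → [0,9); WM=−∞
i=2 t=4 v=2: → [0,9); WM=−∞
i=3 t=8 v=9: → [0,9); WM=7
i=4 t=6 v=7: → [0,9); WM=7
i=5 t=11 v=2: → [9,18); WM=7
i=6 t=12 v=1: → [9,18); WM=7
i=7 t=0 v=3: DROP (t<7-3); WM=11; [0,9) fires=5
i=8 t=16 v=5: → [9,18); WM=11
i=9 t=17 v=9: → [9,18); WM=11
i=10 t=13 v=2: → [9,18); WM=11
i=11 t=20 v=6: → [18,27); WM=19; [9,18) fires=5
i=12 t=17 v=9: → [9,18); WM=19
i=13 t=14 v=1: DROP (t<19-3); WM=19
i=14 t=20 v=9: → [18,27); WM=19
i=15 t=23 v=1: → [18,27); WM=22
i=16 t=17 v=8: DROP (t<22-3); WM=22
i=17 t=26 v=4: → [18,27); WM=22
i=18 t=26 v=7: → [18,27); WM=22
i=19 t=29 v=9: → [27,36); WM=28; [18,27) fires=5
i=20 t=30 v=8: → [27,36); WM=28
i=21 t=31 v=7: → [27,36); WM=28
i=22 t=30 v=5: → [27,36); WM=28
i=23 t=32 v=4: → [27,36); WM=31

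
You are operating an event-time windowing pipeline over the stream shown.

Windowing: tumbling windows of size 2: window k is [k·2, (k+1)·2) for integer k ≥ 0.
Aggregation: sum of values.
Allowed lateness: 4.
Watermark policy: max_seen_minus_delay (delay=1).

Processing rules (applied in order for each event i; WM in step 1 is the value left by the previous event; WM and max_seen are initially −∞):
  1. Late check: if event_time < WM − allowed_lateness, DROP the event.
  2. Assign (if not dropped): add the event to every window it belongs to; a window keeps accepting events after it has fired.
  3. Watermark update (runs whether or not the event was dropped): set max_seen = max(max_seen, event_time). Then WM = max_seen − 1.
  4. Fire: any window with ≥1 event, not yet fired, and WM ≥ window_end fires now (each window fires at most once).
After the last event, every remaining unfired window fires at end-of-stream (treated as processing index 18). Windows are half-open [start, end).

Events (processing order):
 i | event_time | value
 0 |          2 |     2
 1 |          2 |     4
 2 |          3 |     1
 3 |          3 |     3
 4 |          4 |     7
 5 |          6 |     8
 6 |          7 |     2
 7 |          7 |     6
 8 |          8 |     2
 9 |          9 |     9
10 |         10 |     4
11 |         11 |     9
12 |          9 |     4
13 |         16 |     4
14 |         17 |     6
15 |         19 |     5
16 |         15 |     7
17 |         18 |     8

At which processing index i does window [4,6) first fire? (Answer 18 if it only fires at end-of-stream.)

i=0 t=2 v=2: → [2,4); WM=1
i=1 t=2 v=4: → [2,4); WM=1
i=2 t=3 v=1: → [2,4); WM=2
i=3 t=3 v=3: → [2,4); WM=2
i=4 t=4 v=7: → [4,6); WM=3
i=5 t=6 v=8: → [6,8); WM=5; [2,4) fires=10
i=6 t=7 v=2: → [6,8); WM=6; [4,6) fires=7
i=7 t=7 v=6: → [6,8); WM=6
i=8 t=8 v=2: → [8,10); WM=7
i=9 t=9 v=9: → [8,10); WM=8; [6,8) fires=16
i=10 t=10 v=4: → [10,12); WM=9
i=11 t=11 v=9: → [10,12); WM=10; [8,10) fires=11
i=12 t=9 v=4: → [8,10); WM=10
i=13 t=16 v=4: → [16,18); WM=15; [10,12) fires=13
i=14 t=17 v=6: → [16,18); WM=16
i=15 t=19 v=5: → [18,20); WM=18; [16,18) fires=10
i=16 t=15 v=7: → [14,16); WM=18; [14,16) fires=7
i=17 t=18 v=8: → [18,20); WM=18

6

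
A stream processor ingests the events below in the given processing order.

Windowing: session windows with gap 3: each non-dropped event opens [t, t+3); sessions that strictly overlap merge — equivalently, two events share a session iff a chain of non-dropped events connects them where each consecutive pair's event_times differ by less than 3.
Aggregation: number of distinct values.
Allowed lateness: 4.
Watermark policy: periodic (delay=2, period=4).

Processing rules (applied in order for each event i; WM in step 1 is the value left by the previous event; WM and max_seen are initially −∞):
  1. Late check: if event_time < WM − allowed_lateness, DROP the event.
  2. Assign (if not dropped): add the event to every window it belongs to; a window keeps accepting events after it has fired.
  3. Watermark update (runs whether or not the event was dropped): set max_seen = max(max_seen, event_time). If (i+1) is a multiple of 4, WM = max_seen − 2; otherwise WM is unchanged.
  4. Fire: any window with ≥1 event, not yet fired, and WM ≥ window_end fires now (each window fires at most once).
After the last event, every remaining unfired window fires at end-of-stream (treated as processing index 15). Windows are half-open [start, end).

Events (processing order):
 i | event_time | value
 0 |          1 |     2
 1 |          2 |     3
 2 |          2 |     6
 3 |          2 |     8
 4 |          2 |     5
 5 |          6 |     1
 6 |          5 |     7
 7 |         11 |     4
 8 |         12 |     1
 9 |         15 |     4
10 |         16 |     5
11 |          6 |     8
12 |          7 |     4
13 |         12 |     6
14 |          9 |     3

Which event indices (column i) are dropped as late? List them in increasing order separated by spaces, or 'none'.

12 14

i=0 t=1 v=2: → [1,4); WM=−∞
i=1 t=2 v=3: → [1,5); WM=−∞
i=2 t=2 v=6: → [1,5); WM=−∞
i=3 t=2 v=8: → [1,5); WM=0
i=4 t=2 v=5: → [1,5); WM=0
i=5 t=6 v=1: → [6,9); WM=0
i=6 t=5 v=7: → [5,9); WM=0
i=7 t=11 v=4: → [11,14); WM=9
i=8 t=12 v=1: → [11,15); WM=9
i=9 t=15 v=4: → [15,18); WM=9
i=10 t=16 v=5: → [15,19); WM=9
i=11 t=6 v=8: → [5,9); WM=14
i=12 t=7 v=4: DROP (t<14-4); WM=14
i=13 t=12 v=6: → [11,15); WM=14
i=14 t=9 v=3: DROP (t<14-4); WM=14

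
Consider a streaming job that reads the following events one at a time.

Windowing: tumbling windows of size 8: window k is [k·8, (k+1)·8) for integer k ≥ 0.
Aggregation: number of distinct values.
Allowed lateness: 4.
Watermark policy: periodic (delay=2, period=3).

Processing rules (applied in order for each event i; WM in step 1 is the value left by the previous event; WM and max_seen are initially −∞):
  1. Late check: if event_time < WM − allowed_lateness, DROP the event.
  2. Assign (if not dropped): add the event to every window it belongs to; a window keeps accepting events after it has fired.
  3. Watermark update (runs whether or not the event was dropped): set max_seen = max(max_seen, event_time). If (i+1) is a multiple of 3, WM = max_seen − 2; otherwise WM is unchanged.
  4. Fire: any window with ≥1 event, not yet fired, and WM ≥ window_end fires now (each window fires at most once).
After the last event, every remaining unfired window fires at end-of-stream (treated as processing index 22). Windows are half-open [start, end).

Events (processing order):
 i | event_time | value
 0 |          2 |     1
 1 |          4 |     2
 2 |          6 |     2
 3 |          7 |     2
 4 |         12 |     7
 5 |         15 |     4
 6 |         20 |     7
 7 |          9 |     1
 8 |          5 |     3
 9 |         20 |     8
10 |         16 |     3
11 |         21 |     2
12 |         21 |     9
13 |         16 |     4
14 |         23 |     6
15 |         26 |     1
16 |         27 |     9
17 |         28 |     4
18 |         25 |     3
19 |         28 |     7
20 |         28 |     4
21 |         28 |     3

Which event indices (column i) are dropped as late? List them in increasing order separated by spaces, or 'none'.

8

i=0 t=2 v=1: → [0,8); WM=−∞
i=1 t=4 v=2: → [0,8); WM=−∞
i=2 t=6 v=2: → [0,8); WM=4
i=3 t=7 v=2: → [0,8); WM=4
i=4 t=12 v=7: → [8,16); WM=4
i=5 t=15 v=4: → [8,16); WM=13; [0,8) fires=2
i=6 t=20 v=7: → [16,24); WM=13
i=7 t=9 v=1: → [8,16); WM=13
i=8 t=5 v=3: DROP (t<13-4); WM=18; [8,16) fires=3
i=9 t=20 v=8: → [16,24); WM=18
i=10 t=16 v=3: → [16,24); WM=18
i=11 t=21 v=2: → [16,24); WM=19
i=12 t=21 v=9: → [16,24); WM=19
i=13 t=16 v=4: → [16,24); WM=19
i=14 t=23 v=6: → [16,24); WM=21
i=15 t=26 v=1: → [24,32); WM=21
i=16 t=27 v=9: → [24,32); WM=21
i=17 t=28 v=4: → [24,32); WM=26; [16,24) fires=7
i=18 t=25 v=3: → [24,32); WM=26
i=19 t=28 v=7: → [24,32); WM=26
i=20 t=28 v=4: → [24,32); WM=26
i=21 t=28 v=3: → [24,32); WM=26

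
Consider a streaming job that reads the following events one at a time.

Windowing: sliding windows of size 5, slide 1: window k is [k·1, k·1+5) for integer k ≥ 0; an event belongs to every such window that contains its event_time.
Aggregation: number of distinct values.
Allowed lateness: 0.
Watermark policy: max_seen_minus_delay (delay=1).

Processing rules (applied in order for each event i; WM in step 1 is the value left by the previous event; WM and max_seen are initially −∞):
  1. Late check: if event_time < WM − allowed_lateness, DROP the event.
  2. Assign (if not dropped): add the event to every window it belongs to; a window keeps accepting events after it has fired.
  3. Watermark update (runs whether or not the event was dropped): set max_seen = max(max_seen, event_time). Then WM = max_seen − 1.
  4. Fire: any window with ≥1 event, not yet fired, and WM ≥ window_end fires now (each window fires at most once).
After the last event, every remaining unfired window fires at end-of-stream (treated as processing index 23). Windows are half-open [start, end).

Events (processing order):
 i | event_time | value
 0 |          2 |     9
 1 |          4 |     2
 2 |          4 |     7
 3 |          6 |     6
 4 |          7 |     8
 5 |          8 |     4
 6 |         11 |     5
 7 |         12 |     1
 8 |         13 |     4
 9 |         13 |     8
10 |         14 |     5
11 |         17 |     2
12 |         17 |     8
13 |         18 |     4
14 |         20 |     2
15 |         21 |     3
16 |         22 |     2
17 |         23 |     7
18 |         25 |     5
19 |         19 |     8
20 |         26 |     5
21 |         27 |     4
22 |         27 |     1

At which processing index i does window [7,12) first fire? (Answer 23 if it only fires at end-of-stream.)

i=0 t=2 v=9: → [2,7),[1,6),[0,5); WM=1
i=1 t=4 v=2: → [4,9),[3,8),[2,7),[1,6),[0,5); WM=3
i=2 t=4 v=7: → [4,9),[3,8),[2,7),[1,6),[0,5); WM=3
i=3 t=6 v=6: → [6,11),[5,10),[4,9),[3,8),[2,7); WM=5; [0,5) fires=3
i=4 t=7 v=8: → [7,12),[6,11),[5,10),[4,9),[3,8); WM=6; [1,6) fires=3
i=5 t=8 v=4: → [8,13),[7,12),[6,11),[5,10),[4,9); WM=7; [2,7) fires=4
i=6 t=11 v=5: → [11,16),[10,15),[9,14),[8,13),[7,12); WM=10; [3,8) fires=4 [4,9) fires=5 [5,10) fires=3
i=7 t=12 v=1: → [12,17),[11,16),[10,15),[9,14),[8,13); WM=11; [6,11) fires=3
i=8 t=13 v=4: → [13,18),[12,17),[11,16),[10,15),[9,14); WM=12; [7,12) fires=3
i=9 t=13 v=8: → [13,18),[12,17),[11,16),[10,15),[9,14); WM=12
i=10 t=14 v=5: → [14,19),[13,18),[12,17),[11,16),[10,15); WM=13; [8,13) fires=3
i=11 t=17 v=2: → [17,22),[16,21),[15,20),[14,19),[13,18); WM=16; [9,14) fires=4 [10,15) fires=4 [11,16) fires=4
i=12 t=17 v=8: → [17,22),[16,21),[15,20),[14,19),[13,18); WM=16
i=13 t=18 v=4: → [18,23),[17,22),[16,21),[15,20),[14,19); WM=17; [12,17) fires=4
i=14 t=20 v=2: → [20,25),[19,24),[18,23),[17,22),[16,21); WM=19; [13,18) fires=4 [14,19) fires=4
i=15 t=21 v=3: → [21,26),[20,25),[19,24),[18,23),[17,22); WM=20; [15,20) fires=3
i=16 t=22 v=2: → [22,27),[21,26),[20,25),[19,24),[18,23); WM=21; [16,21) fires=3
i=17 t=23 v=7: → [23,28),[22,27),[21,26),[20,25),[19,24); WM=22; [17,22) fires=4
i=18 t=25 v=5: → [25,30),[24,29),[23,28),[22,27),[21,26); WM=24; [18,23) fires=3 [19,24) fires=3
i=19 t=19 v=8: DROP (t<24-0); WM=24
i=20 t=26 v=5: → [26,31),[25,30),[24,29),[23,28),[22,27); WM=25; [20,25) fires=3
i=21 t=27 v=4: → [27,32),[26,31),[25,30),[24,29),[23,28); WM=26; [21,26) fires=4
i=22 t=27 v=1: → [27,32),[26,31),[25,30),[24,29),[23,28); WM=26

8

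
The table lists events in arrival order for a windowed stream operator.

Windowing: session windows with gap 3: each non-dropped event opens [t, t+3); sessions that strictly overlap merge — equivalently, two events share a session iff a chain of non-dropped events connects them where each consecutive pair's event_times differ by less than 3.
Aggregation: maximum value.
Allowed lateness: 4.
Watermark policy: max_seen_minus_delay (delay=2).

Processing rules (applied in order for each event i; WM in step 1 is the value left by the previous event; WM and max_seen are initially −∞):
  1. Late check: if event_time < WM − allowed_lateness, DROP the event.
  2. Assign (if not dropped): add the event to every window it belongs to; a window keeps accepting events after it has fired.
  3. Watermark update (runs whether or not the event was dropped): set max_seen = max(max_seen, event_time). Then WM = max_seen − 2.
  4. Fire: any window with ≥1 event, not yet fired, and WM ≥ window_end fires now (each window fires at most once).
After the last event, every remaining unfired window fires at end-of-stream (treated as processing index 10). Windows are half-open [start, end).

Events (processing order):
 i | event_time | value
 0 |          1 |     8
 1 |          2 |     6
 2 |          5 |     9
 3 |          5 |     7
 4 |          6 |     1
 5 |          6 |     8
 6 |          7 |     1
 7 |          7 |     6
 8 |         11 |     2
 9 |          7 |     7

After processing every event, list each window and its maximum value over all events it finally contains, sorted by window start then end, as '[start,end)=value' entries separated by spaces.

i=0 t=1 v=8: → [1,4); WM=-1
i=1 t=2 v=6: → [1,5); WM=0
i=2 t=5 v=9: → [5,8); WM=3
i=3 t=5 v=7: → [5,8); WM=3
i=4 t=6 v=1: → [5,9); WM=4
i=5 t=6 v=8: → [5,9); WM=4
i=6 t=7 v=1: → [5,10); WM=5
i=7 t=7 v=6: → [5,10); WM=5
i=8 t=11 v=2: → [11,14); WM=9
i=9 t=7 v=7: → [5,10); WM=9

[1,5)=8 [5,10)=9 [11,14)=2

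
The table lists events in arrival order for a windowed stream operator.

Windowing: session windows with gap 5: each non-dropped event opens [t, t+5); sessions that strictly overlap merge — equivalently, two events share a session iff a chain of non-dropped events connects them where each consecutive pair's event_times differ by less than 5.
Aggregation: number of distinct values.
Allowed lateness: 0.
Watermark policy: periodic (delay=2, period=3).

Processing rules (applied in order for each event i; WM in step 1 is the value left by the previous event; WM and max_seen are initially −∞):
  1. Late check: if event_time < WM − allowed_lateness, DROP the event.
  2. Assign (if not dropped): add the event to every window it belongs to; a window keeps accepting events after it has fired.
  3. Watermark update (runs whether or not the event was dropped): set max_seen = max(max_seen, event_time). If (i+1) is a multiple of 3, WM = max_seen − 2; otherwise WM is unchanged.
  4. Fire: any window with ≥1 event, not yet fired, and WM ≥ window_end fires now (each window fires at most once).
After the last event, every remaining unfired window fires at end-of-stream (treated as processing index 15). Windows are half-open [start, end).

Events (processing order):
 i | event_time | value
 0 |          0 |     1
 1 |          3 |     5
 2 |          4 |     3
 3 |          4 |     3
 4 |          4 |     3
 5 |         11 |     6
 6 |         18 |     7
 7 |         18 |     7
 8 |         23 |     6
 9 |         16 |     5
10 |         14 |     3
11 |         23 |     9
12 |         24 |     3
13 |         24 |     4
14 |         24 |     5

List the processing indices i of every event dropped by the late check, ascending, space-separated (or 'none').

9 10

i=0 t=0 v=1: → [0,5); WM=−∞
i=1 t=3 v=5: → [0,8); WM=−∞
i=2 t=4 v=3: → [0,9); WM=2
i=3 t=4 v=3: → [0,9); WM=2
i=4 t=4 v=3: → [0,9); WM=2
i=5 t=11 v=6: → [11,16); WM=9
i=6 t=18 v=7: → [18,23); WM=9
i=7 t=18 v=7: → [18,23); WM=9
i=8 t=23 v=6: → [23,28); WM=21
i=9 t=16 v=5: DROP (t<21-0); WM=21
i=10 t=14 v=3: DROP (t<21-0); WM=21
i=11 t=23 v=9: → [23,28); WM=21
i=12 t=24 v=3: → [23,29); WM=21
i=13 t=24 v=4: → [23,29); WM=21
i=14 t=24 v=5: → [23,29); WM=22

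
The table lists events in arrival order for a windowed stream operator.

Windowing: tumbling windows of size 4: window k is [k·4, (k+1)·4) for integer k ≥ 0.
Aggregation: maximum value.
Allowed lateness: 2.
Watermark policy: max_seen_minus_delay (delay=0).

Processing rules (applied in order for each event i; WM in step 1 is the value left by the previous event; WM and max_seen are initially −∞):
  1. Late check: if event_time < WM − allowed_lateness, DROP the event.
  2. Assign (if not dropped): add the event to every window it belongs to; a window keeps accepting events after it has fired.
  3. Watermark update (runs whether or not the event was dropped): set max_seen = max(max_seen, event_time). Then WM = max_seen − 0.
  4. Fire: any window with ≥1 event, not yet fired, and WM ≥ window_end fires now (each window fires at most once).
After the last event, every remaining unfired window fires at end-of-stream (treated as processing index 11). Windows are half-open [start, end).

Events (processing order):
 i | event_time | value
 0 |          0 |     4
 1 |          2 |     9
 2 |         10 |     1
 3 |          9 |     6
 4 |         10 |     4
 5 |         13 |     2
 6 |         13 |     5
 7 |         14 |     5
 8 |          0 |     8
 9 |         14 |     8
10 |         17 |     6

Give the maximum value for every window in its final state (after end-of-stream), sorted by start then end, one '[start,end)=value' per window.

i=0 t=0 v=4: → [0,4); WM=0
i=1 t=2 v=9: → [0,4); WM=2
i=2 t=10 v=1: → [8,12); WM=10; [0,4) fires=9
i=3 t=9 v=6: → [8,12); WM=10
i=4 t=10 v=4: → [8,12); WM=10
i=5 t=13 v=2: → [12,16); WM=13; [8,12) fires=6
i=6 t=13 v=5: → [12,16); WM=13
i=7 t=14 v=5: → [12,16); WM=14
i=8 t=0 v=8: DROP (t<14-2); WM=14
i=9 t=14 v=8: → [12,16); WM=14
i=10 t=17 v=6: → [16,20); WM=17; [12,16) fires=8

[0,4)=9 [8,12)=6 [12,16)=8 [16,20)=6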